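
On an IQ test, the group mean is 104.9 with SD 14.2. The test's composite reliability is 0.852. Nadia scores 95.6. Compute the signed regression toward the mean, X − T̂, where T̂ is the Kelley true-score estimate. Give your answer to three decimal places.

-1.376

Kelley's formula gives T̂ = 0.852·95.6 + 0.148·104.9 = 81.4512 + 15.5252 = 96.97640.
X − T̂ = 95.6 − 96.9764 = -1.3764 → -1.376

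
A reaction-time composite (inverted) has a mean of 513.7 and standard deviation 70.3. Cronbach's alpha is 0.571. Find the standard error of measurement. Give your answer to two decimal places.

SEM = SD · √(1 − ρ) = 70.3 × √0.429 = 70.3 × 0.6550 = 46.045

46.05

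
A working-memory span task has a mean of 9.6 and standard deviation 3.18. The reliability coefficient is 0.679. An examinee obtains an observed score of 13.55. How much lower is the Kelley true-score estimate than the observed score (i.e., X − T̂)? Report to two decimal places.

T̂ = ρX + (1 − ρ)μ
  = 0.679 × 13.55 + 0.321 × 9.6
  = 9.20045 + 3.0816
  = 12.2821
  ≈ 12.282
X − T̂ = 13.55 − 12.282 = 1.268 → 1.27

1.27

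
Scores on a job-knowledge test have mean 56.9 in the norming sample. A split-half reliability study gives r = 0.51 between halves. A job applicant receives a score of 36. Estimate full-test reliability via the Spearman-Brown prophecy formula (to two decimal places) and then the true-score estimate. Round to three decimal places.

42.688

Spearman-Brown: ρ = 2r/(1 + r) = 2(0.51)/(1 + 0.51) = 1.020/1.51 = 0.6755 → 0.68
T̂ = 0.68(36) + 0.32(56.9) = 24.48 + 18.208 = 42.6880 → 42.688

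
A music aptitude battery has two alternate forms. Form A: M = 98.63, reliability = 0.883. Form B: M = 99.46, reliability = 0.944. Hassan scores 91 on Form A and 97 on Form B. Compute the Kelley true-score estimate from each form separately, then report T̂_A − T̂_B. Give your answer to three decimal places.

-5.245

T̂_A = 0.883(91) + 0.117(98.63) = 91.89271
T̂_B = 0.944(97) + 0.056(99.46) = 97.13776
T̂_A − T̂_B = -5.24505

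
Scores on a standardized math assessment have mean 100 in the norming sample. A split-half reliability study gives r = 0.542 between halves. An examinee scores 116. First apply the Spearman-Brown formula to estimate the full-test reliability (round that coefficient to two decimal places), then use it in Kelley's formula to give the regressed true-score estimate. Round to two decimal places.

111.20

Spearman-Brown: ρ = 2r/(1 + r) = 2(0.542)/(1 + 0.542) = 1.0840/1.542 = 0.7030 → 0.70
T̂ = 0.70(116) + 0.30(100) = 81.20 + 30.00 = 111.200 → 111.20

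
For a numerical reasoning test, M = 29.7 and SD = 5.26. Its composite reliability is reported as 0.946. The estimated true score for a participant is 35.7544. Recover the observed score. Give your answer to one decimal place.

36.1

T̂ = ρX + (1 − ρ)μ  ⇒  X = (T̂ − (1 − ρ)μ) / ρ
X = (35.7544 − 0.054 × 29.7) / 0.946 = (35.7544 − 1.6038) / 0.946 = 34.1506 / 0.946 = 36.100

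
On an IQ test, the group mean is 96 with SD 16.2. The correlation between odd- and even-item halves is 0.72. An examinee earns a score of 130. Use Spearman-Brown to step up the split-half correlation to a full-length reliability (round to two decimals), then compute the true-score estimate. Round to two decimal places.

Spearman-Brown: ρ = 2r/(1 + r) = 2(0.72)/(1 + 0.72) = 1.440/1.72 = 0.8372 → 0.84
T̂ = ρX + (1 − ρ)μ
  = 0.84 × 130 + 0.16 × 96
  = 109.20 + 15.36
  = 124.560
  ≈ 124.56

124.56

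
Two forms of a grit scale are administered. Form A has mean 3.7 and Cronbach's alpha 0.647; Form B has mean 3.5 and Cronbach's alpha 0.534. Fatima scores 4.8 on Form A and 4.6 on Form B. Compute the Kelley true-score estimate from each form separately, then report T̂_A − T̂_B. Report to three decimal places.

0.324

T̂_A = 0.647(4.8) + 0.353(3.7) = 4.41170
T̂_B = 0.534(4.6) + 0.466(3.5) = 4.08740
T̂_A − T̂_B = 0.32430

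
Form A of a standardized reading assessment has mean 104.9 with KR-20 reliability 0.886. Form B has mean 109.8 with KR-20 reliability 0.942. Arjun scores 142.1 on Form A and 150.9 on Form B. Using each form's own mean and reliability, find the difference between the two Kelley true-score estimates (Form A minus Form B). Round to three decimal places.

T̂_A = 0.886(142.1) + 0.114(104.9) = 137.85920
T̂_B = 0.942(150.9) + 0.058(109.8) = 148.51620
T̂_A − T̂_B = -10.65700

-10.657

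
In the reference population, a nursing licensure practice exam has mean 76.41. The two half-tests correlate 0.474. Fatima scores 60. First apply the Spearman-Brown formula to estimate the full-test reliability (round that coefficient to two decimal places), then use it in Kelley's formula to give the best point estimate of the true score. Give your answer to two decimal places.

65.91

Spearman-Brown: ρ = 2r/(1 + r) = 2(0.474)/(1 + 0.474) = 0.9480/1.474 = 0.6431 → 0.64
T̂ = ρX + (1 − ρ)μ
  = 0.64 × 60 + 0.36 × 76.41
  = 38.40 + 27.5076
  = 65.908
  ≈ 65.91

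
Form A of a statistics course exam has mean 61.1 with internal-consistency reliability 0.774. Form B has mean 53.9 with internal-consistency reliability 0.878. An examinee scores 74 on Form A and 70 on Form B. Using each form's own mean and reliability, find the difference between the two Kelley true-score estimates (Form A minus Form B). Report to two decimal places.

T̂_A = 0.774(74) + 0.226(61.1) = 71.0846
T̂_B = 0.878(70) + 0.122(53.9) = 68.0358
T̂_A − T̂_B = 3.0488

3.05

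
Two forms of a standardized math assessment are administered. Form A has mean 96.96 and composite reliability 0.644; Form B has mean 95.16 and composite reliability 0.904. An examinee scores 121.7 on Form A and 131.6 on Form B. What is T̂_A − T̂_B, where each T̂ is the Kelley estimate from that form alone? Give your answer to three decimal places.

-15.209

T̂_A = 0.644(121.7) + 0.356(96.96) = 112.89256
T̂_B = 0.904(131.6) + 0.096(95.16) = 128.10176
T̂_A − T̂_B = -15.20920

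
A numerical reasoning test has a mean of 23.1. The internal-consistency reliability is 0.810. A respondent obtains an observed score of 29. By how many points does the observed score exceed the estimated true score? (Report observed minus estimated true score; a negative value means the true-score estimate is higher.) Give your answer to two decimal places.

1.12

T̂ = 0.810(29) + 0.190(23.1) = 23.490 + 4.3890 = 27.8790 → 27.879
X − T̂ = 29 − 27.879 = 1.121 → 1.12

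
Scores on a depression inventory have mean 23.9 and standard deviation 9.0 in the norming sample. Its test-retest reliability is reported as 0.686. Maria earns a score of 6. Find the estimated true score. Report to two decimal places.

T̂ = 0.686(6) + 0.314(23.9) = 4.116 + 7.5046 = 11.621 → 11.62

11.62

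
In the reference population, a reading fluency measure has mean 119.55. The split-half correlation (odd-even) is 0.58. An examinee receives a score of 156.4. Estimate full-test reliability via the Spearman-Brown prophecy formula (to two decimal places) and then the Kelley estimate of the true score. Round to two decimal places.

Spearman-Brown: ρ = 2r/(1 + r) = 2(0.58)/(1 + 0.58) = 1.160/1.58 = 0.7342 → 0.73
T̂ = 0.73(156.4) + 0.27(119.55) = 114.172 + 32.2785 = 146.451 → 146.45

146.45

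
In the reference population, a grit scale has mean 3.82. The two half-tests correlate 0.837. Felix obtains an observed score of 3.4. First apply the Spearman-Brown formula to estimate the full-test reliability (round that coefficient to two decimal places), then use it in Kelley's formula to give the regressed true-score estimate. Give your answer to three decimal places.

3.438

Spearman-Brown: ρ = 2r/(1 + r) = 2(0.837)/(1 + 0.837) = 1.6740/1.837 = 0.9113 → 0.91
T̂ = 0.91(3.4) + 0.09(3.82) = 3.094 + 0.3438 = 3.4378 → 3.438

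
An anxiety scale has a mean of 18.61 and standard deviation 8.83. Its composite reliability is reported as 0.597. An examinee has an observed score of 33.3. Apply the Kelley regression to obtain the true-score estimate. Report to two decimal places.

27.38

T̂ = ρX + (1 − ρ)μ
  = 0.597 × 33.3 + 0.403 × 18.61
  = 19.8801 + 7.49983
  = 27.380
  ≈ 27.38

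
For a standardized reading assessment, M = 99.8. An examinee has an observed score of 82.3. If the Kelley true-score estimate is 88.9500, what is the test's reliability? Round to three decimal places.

T̂ = ρX + (1 − ρ)μ  ⇒  T̂ − μ = ρ(X − μ)
ρ = (T̂ − μ)/(X − μ) = (88.9500 − 99.8) / (82.3 − 99.8) = -10.8500 / -17.5 = 0.62000

0.620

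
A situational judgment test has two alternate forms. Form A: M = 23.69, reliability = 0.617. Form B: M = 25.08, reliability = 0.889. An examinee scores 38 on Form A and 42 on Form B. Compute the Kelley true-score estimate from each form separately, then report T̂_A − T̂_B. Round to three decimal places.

-7.603

T̂_A = 0.617(38) + 0.383(23.69) = 32.51927
T̂_B = 0.889(42) + 0.111(25.08) = 40.12188
T̂_A − T̂_B = -7.60261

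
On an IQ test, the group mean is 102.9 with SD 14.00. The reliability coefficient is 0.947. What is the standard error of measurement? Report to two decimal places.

SEM = SD · √(1 − ρ) = 14.00 × √0.053 = 14.00 × 0.2302 = 3.223

3.22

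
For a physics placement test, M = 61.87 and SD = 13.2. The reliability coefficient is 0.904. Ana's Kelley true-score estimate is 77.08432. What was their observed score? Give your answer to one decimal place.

78.7

T̂ = ρX + (1 − ρ)μ  ⇒  X = (T̂ − (1 − ρ)μ) / ρ
X = (77.08432 − 0.096 × 61.87) / 0.904 = (77.08432 − 5.93952) / 0.904 = 71.14480 / 0.904 = 78.700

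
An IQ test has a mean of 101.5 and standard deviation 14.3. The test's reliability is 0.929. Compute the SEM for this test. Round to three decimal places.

3.810

SEM = SD · √(1 − ρ) = 14.3 × √0.071 = 14.3 × 0.2665 = 3.8104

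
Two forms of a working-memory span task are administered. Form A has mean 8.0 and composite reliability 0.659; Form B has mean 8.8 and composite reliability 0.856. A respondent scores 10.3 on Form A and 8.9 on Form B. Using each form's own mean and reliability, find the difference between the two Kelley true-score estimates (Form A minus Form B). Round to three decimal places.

0.630

T̂_A = 0.659(10.3) + 0.341(8.0) = 9.51570
T̂_B = 0.856(8.9) + 0.144(8.8) = 8.88560
T̂_A − T̂_B = 0.63010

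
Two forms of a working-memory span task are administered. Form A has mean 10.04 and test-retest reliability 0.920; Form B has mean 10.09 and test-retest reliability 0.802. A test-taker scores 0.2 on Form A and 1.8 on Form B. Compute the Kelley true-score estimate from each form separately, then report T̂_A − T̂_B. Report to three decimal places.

T̂_A = 0.920(0.2) + 0.080(10.04) = 0.98720
T̂_B = 0.802(1.8) + 0.198(10.09) = 3.44142
T̂_A − T̂_B = -2.45422

-2.454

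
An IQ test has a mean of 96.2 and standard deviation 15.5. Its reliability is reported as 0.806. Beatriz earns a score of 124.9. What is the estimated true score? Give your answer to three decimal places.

119.332

Weight the observed score by reliability and the mean by (1 − reliability): T̂ = 0.806·124.9 + 0.194·96.2 = 100.6694 + 18.6628 = 119.3322.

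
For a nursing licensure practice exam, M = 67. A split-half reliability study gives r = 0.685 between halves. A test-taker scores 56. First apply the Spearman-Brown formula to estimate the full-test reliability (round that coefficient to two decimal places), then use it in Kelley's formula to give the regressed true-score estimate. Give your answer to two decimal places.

Spearman-Brown: ρ = 2r/(1 + r) = 2(0.685)/(1 + 0.685) = 1.3700/1.685 = 0.8131 → 0.81
Regress the observed score toward the mean by the unreliability: T̂ = 0.81·56 + 0.19·67 = 45.36 + 12.73 = 58.090.

58.09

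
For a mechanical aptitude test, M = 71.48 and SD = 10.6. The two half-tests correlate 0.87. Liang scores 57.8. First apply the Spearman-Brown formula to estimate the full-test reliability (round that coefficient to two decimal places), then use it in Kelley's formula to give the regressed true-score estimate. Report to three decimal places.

58.758

Spearman-Brown: ρ = 2r/(1 + r) = 2(0.87)/(1 + 0.87) = 1.740/1.87 = 0.9305 → 0.93
T̂ = 0.93(57.8) + 0.07(71.48) = 53.754 + 5.0036 = 58.7576 → 58.758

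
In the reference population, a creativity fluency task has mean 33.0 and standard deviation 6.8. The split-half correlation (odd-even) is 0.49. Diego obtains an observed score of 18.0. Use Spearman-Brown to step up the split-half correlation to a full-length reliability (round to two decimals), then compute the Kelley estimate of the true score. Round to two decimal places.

Spearman-Brown: ρ = 2r/(1 + r) = 2(0.49)/(1 + 0.49) = 0.980/1.49 = 0.6577 → 0.66
Weight the observed score by reliability and the mean by (1 − reliability): T̂ = 0.66·18.0 + 0.34·33.0 = 11.880 + 11.220 = 23.100.

23.10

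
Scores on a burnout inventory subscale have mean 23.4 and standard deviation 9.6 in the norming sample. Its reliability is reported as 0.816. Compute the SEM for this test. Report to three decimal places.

SEM = SD · √(1 − ρ) = 9.6 × √0.184 = 9.6 × 0.4290 = 4.1179

4.118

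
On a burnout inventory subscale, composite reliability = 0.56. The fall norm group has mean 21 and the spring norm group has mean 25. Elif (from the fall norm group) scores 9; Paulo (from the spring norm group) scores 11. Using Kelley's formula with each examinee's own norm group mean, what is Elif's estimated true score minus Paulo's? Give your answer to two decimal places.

-2.88

T̂_Elif = 0.56(9) + 0.44(21) = 14.2800
T̂_Paulo = 0.56(11) + 0.44(25) = 17.1600
Difference = 14.2800 − 17.1600 = -2.8800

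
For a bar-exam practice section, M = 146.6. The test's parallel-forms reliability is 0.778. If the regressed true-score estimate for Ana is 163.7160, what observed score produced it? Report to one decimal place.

T̂ = ρX + (1 − ρ)μ  ⇒  X = (T̂ − (1 − ρ)μ) / ρ
X = (163.7160 − 0.222 × 146.6) / 0.778 = (163.7160 − 32.5452) / 0.778 = 131.1708 / 0.778 = 168.600

168.6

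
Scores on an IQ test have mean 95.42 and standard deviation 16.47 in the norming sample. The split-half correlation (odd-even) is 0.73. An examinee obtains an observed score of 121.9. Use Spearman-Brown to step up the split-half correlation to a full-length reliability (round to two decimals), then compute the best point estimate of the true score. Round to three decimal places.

117.663

Spearman-Brown: ρ = 2r/(1 + r) = 2(0.73)/(1 + 0.73) = 1.460/1.73 = 0.8439 → 0.84
Weight the observed score by reliability and the mean by (1 − reliability): T̂ = 0.84·121.9 + 0.16·95.42 = 102.396 + 15.2672 = 117.6632.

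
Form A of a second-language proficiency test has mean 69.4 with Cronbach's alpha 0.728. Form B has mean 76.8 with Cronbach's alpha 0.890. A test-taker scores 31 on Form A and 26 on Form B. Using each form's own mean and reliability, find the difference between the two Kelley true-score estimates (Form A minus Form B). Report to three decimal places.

9.857

T̂_A = 0.728(31) + 0.272(69.4) = 41.44480
T̂_B = 0.890(26) + 0.110(76.8) = 31.58800
T̂_A − T̂_B = 9.85680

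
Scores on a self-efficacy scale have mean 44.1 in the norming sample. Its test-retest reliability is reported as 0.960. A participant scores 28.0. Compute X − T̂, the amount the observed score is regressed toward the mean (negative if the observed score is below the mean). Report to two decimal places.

T̂ = 0.960(28.0) + 0.040(44.1) = 26.8800 + 1.7640 = 28.6440 → 28.644
X − T̂ = 28.0 − 28.644 = -0.644 → -0.64

-0.64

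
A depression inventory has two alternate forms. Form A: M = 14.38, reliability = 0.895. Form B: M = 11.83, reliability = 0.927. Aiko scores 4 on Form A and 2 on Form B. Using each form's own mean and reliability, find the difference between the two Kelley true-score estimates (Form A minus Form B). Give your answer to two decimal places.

T̂_A = 0.895(4) + 0.105(14.38) = 5.0899
T̂_B = 0.927(2) + 0.073(11.83) = 2.7176
T̂_A − T̂_B = 2.3723

2.37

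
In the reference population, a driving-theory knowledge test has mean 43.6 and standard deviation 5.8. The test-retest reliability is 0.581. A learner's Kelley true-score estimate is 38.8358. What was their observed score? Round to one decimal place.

35.4

T̂ = ρX + (1 − ρ)μ  ⇒  X = (T̂ − (1 − ρ)μ) / ρ
X = (38.8358 − 0.419 × 43.6) / 0.581 = (38.8358 − 18.2684) / 0.581 = 20.5674 / 0.581 = 35.400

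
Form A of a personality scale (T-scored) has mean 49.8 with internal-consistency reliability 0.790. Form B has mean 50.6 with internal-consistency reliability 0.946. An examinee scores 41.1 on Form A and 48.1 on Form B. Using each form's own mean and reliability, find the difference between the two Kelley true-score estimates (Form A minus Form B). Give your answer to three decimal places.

T̂_A = 0.790(41.1) + 0.210(49.8) = 42.92700
T̂_B = 0.946(48.1) + 0.054(50.6) = 48.23500
T̂_A − T̂_B = -5.30800

-5.308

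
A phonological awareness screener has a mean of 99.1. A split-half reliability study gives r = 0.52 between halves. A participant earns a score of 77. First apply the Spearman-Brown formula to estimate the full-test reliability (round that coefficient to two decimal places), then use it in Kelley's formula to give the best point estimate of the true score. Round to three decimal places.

Spearman-Brown: ρ = 2r/(1 + r) = 2(0.52)/(1 + 0.52) = 1.040/1.52 = 0.6842 → 0.68
T̂ = 0.68(77) + 0.32(99.1) = 52.36 + 31.712 = 84.0720 → 84.072

84.072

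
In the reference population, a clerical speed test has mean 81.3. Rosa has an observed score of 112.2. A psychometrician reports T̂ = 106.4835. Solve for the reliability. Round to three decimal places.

T̂ = ρX + (1 − ρ)μ  ⇒  T̂ − μ = ρ(X − μ)
ρ = (T̂ − μ)/(X − μ) = (106.4835 − 81.3) / (112.2 − 81.3) = 25.1835 / 30.9 = 0.81500

0.815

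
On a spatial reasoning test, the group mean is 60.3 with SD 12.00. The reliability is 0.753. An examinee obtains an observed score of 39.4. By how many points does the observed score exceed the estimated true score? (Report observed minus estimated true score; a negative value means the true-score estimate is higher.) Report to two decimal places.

T̂ = ρX + (1 − ρ)μ
  = 0.753 × 39.4 + 0.247 × 60.3
  = 29.6682 + 14.8941
  = 44.5623
  ≈ 44.562
X − T̂ = 39.4 − 44.562 = -5.162 → -5.16

-5.16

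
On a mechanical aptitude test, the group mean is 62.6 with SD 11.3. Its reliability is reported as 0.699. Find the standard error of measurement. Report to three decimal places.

6.200

SEM = SD · √(1 − ρ) = 11.3 × √0.301 = 11.3 × 0.5486 = 6.1996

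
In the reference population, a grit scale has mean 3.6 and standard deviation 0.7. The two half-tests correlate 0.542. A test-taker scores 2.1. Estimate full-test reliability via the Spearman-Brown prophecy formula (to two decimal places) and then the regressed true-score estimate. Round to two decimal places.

2.55

Spearman-Brown: ρ = 2r/(1 + r) = 2(0.542)/(1 + 0.542) = 1.0840/1.542 = 0.7030 → 0.70
Weight the observed score by reliability and the mean by (1 − reliability): T̂ = 0.70·2.1 + 0.30·3.6 = 1.470 + 1.080 = 2.550.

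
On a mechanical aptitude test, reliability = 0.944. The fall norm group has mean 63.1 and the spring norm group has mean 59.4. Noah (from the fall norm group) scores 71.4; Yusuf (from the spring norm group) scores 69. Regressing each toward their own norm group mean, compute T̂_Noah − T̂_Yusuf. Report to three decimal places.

2.473

T̂_Noah = 0.944(71.4) + 0.056(63.1) = 70.93520
T̂_Yusuf = 0.944(69) + 0.056(59.4) = 68.46240
Difference = 70.93520 − 68.46240 = 2.47280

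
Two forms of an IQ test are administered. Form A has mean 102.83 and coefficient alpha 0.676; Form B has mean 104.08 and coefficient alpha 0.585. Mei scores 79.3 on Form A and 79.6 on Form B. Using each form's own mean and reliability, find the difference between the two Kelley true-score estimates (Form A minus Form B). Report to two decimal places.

-2.84

T̂_A = 0.676(79.3) + 0.324(102.83) = 86.9237
T̂_B = 0.585(79.6) + 0.415(104.08) = 89.7592
T̂_A − T̂_B = -2.8355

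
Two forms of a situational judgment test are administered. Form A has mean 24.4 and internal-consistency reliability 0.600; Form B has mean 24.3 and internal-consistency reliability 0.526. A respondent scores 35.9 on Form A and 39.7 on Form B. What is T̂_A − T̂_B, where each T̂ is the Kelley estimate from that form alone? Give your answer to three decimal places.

T̂_A = 0.600(35.9) + 0.400(24.4) = 31.30000
T̂_B = 0.526(39.7) + 0.474(24.3) = 32.40040
T̂_A − T̂_B = -1.10040

-1.100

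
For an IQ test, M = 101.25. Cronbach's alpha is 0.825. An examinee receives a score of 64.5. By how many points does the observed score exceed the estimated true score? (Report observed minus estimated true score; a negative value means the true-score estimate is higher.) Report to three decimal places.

-6.431

T̂ = 0.825(64.5) + 0.175(101.25) = 53.2125 + 17.71875 = 70.93125 → 70.9313
X − T̂ = 64.5 − 70.9313 = -6.4313 → -6.431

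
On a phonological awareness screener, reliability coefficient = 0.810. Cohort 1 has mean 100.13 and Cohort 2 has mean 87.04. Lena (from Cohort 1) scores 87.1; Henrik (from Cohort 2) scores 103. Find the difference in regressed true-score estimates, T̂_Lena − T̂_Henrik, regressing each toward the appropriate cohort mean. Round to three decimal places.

-10.392

T̂_Lena = 0.810(87.1) + 0.190(100.13) = 89.57570
T̂_Henrik = 0.810(103) + 0.190(87.04) = 99.96760
Difference = 89.57570 − 99.96760 = -10.39190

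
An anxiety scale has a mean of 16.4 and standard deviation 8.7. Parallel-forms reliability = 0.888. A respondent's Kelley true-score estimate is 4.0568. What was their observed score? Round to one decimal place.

2.5

T̂ = ρX + (1 − ρ)μ  ⇒  X = (T̂ − (1 − ρ)μ) / ρ
X = (4.0568 − 0.112 × 16.4) / 0.888 = (4.0568 − 1.8368) / 0.888 = 2.2200 / 0.888 = 2.500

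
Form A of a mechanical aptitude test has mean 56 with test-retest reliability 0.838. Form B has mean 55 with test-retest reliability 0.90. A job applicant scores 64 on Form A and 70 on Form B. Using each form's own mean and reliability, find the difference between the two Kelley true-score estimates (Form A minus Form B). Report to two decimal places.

-5.80

T̂_A = 0.838(64) + 0.162(56) = 62.7040
T̂_B = 0.90(70) + 0.10(55) = 68.5000
T̂_A − T̂_B = -5.7960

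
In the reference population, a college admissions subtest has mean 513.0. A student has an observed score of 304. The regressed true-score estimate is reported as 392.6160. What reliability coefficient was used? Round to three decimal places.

0.576

T̂ = ρX + (1 − ρ)μ  ⇒  T̂ − μ = ρ(X − μ)
ρ = (T̂ − μ)/(X − μ) = (392.6160 − 513.0) / (304 − 513.0) = -120.3840 / -209.0 = 0.57600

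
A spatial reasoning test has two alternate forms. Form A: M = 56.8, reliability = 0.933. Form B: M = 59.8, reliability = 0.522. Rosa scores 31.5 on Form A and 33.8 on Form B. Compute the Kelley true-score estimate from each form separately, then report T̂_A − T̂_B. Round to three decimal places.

-13.033

T̂_A = 0.933(31.5) + 0.067(56.8) = 33.19510
T̂_B = 0.522(33.8) + 0.478(59.8) = 46.22800
T̂_A − T̂_B = -13.03290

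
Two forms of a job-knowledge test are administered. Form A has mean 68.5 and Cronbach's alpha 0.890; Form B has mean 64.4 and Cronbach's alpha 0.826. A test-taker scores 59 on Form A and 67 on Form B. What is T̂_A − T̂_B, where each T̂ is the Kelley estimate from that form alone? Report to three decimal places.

T̂_A = 0.890(59) + 0.110(68.5) = 60.04500
T̂_B = 0.826(67) + 0.174(64.4) = 66.54760
T̂_A − T̂_B = -6.50260

-6.503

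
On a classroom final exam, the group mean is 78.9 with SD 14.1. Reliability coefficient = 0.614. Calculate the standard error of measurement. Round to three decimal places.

8.760

SEM = SD · √(1 − ρ) = 14.1 × √0.386 = 14.1 × 0.6213 = 8.7602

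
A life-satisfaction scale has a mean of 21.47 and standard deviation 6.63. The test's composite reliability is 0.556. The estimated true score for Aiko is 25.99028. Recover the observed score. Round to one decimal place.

T̂ = ρX + (1 − ρ)μ  ⇒  X = (T̂ − (1 − ρ)μ) / ρ
X = (25.99028 − 0.444 × 21.47) / 0.556 = (25.99028 − 9.53268) / 0.556 = 16.45760 / 0.556 = 29.600

29.6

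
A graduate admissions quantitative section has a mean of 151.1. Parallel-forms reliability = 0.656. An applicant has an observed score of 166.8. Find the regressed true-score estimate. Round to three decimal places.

161.399

Weight the observed score by reliability and the mean by (1 − reliability): T̂ = 0.656·166.8 + 0.344·151.1 = 109.4208 + 51.9784 = 161.3992.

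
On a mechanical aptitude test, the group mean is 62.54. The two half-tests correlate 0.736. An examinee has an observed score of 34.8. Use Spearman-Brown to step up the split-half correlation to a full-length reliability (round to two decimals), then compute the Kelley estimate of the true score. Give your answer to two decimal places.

38.96

Spearman-Brown: ρ = 2r/(1 + r) = 2(0.736)/(1 + 0.736) = 1.4720/1.736 = 0.8479 → 0.85
T̂ = ρX + (1 − ρ)μ
  = 0.85 × 34.8 + 0.15 × 62.54
  = 29.580 + 9.3810
  = 38.961
  ≈ 38.96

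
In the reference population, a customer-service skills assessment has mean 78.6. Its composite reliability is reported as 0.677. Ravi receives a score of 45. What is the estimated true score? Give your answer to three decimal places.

55.853

T̂ = ρX + (1 − ρ)μ
  = 0.677 × 45 + 0.323 × 78.6
  = 30.465 + 25.3878
  = 55.8528
  ≈ 55.853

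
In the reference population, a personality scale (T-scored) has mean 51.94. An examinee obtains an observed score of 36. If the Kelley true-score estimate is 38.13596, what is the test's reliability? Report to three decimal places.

0.866

T̂ = ρX + (1 − ρ)μ  ⇒  T̂ − μ = ρ(X − μ)
ρ = (T̂ − μ)/(X − μ) = (38.13596 − 51.94) / (36 − 51.94) = -13.80404 / -15.94 = 0.86600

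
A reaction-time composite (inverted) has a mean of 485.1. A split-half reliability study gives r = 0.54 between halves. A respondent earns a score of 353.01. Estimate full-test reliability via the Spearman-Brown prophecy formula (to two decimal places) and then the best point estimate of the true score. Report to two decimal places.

392.64

Spearman-Brown: ρ = 2r/(1 + r) = 2(0.54)/(1 + 0.54) = 1.080/1.54 = 0.7013 → 0.70
T̂ = 0.70(353.01) + 0.30(485.1) = 247.1070 + 145.530 = 392.637 → 392.64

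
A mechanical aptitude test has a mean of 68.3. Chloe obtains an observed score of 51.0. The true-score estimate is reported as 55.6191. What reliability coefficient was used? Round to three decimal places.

0.733

T̂ = ρX + (1 − ρ)μ  ⇒  T̂ − μ = ρ(X − μ)
ρ = (T̂ − μ)/(X − μ) = (55.6191 − 68.3) / (51.0 − 68.3) = -12.6809 / -17.3 = 0.73300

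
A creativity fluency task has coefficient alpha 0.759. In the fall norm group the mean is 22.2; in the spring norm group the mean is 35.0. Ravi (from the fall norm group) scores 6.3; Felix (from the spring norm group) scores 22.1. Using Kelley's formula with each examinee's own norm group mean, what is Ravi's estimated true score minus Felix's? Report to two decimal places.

-15.08

T̂_Ravi = 0.759(6.3) + 0.241(22.2) = 10.1319
T̂_Felix = 0.759(22.1) + 0.241(35.0) = 25.2089
Difference = 10.1319 − 25.2089 = -15.0770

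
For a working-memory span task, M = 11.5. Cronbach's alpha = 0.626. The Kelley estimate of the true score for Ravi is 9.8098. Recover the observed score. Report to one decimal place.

8.8

T̂ = ρX + (1 − ρ)μ  ⇒  X = (T̂ − (1 − ρ)μ) / ρ
X = (9.8098 − 0.374 × 11.5) / 0.626 = (9.8098 − 4.3010) / 0.626 = 5.5088 / 0.626 = 8.800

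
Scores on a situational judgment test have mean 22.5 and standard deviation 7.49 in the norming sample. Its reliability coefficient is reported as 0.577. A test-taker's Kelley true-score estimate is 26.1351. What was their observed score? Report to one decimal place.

T̂ = ρX + (1 − ρ)μ  ⇒  X = (T̂ − (1 − ρ)μ) / ρ
X = (26.1351 − 0.423 × 22.5) / 0.577 = (26.1351 − 9.5175) / 0.577 = 16.6176 / 0.577 = 28.800

28.8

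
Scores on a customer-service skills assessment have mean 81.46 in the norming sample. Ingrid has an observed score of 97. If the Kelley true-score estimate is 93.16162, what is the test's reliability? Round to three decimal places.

0.753

T̂ = ρX + (1 − ρ)μ  ⇒  T̂ − μ = ρ(X − μ)
ρ = (T̂ − μ)/(X − μ) = (93.16162 − 81.46) / (97 − 81.46) = 11.70162 / 15.54 = 0.75300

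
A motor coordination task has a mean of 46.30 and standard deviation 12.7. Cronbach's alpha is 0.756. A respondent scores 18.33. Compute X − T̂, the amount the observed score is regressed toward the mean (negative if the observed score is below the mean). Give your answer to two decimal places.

Kelley's formula gives T̂ = 0.756·18.33 + 0.244·46.30 = 13.85748 + 11.29720 = 25.1547.
X − T̂ = 18.33 − 25.155 = -6.825 → -6.82

-6.82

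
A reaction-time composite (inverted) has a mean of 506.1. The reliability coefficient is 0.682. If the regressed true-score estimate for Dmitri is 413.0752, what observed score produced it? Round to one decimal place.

T̂ = ρX + (1 − ρ)μ  ⇒  X = (T̂ − (1 − ρ)μ) / ρ
X = (413.0752 − 0.318 × 506.1) / 0.682 = (413.0752 − 160.9398) / 0.682 = 252.1354 / 0.682 = 369.700

369.7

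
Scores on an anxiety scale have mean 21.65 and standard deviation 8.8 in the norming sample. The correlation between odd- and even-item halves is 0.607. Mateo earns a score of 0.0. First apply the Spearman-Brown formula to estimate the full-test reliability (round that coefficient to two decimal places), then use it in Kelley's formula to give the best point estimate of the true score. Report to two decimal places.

5.20

Spearman-Brown: ρ = 2r/(1 + r) = 2(0.607)/(1 + 0.607) = 1.2140/1.607 = 0.7554 → 0.76
T̂ = ρX + (1 − ρ)μ
  = 0.76 × 0.0 + 0.24 × 21.65
  = 0.000 + 5.1960
  = 5.196
  ≈ 5.20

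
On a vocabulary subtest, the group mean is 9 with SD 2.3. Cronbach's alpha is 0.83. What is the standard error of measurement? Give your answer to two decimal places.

0.95

SEM = SD · √(1 − ρ) = 2.3 × √0.17 = 2.3 × 0.4123 = 0.948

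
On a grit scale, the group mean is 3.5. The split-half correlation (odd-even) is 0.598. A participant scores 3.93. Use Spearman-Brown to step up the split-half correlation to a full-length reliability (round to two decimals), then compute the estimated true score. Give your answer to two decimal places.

3.82

Spearman-Brown: ρ = 2r/(1 + r) = 2(0.598)/(1 + 0.598) = 1.1960/1.598 = 0.7484 → 0.75
Weight the observed score by reliability and the mean by (1 − reliability): T̂ = 0.75·3.93 + 0.25·3.5 = 2.9475 + 0.875 = 3.823.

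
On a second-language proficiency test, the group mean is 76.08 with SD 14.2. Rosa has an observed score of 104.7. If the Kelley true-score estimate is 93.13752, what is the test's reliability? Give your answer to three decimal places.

0.596

T̂ = ρX + (1 − ρ)μ  ⇒  T̂ − μ = ρ(X − μ)
ρ = (T̂ − μ)/(X − μ) = (93.13752 − 76.08) / (104.7 − 76.08) = 17.05752 / 28.62 = 0.59600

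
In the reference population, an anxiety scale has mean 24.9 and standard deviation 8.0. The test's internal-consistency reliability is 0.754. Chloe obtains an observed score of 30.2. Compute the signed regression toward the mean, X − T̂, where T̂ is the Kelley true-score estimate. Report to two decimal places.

1.30

Kelley's formula gives T̂ = 0.754·30.2 + 0.246·24.9 = 22.7708 + 6.1254 = 28.8962.
X − T̂ = 30.2 − 28.896 = 1.304 → 1.30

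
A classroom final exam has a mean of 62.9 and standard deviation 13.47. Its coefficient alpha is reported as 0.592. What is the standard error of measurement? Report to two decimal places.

SEM = SD · √(1 − ρ) = 13.47 × √0.408 = 13.47 × 0.6387 = 8.604

8.60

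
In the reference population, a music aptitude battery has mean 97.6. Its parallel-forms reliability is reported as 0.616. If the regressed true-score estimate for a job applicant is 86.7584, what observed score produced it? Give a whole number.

T̂ = ρX + (1 − ρ)μ  ⇒  X = (T̂ − (1 − ρ)μ) / ρ
X = (86.7584 − 0.384 × 97.6) / 0.616 = (86.7584 − 37.4784) / 0.616 = 49.2800 / 0.616 = 80.00

80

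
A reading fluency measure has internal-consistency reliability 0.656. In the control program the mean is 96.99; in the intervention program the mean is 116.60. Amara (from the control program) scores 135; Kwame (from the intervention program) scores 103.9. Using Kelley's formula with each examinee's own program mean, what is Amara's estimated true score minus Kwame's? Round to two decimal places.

T̂_Amara = 0.656(135) + 0.344(96.99) = 121.9246
T̂_Kwame = 0.656(103.9) + 0.344(116.60) = 108.2688
Difference = 121.9246 − 108.2688 = 13.6558

13.66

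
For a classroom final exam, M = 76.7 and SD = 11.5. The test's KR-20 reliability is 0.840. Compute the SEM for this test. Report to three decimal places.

SEM = SD · √(1 − ρ) = 11.5 × √0.160 = 11.5 × 0.4000 = 4.6000

4.600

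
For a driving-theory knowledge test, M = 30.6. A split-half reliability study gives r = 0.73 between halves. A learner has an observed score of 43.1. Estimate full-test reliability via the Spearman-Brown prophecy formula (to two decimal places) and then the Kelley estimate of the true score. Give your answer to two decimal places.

Spearman-Brown: ρ = 2r/(1 + r) = 2(0.73)/(1 + 0.73) = 1.460/1.73 = 0.8439 → 0.84
T̂ = ρX + (1 − ρ)μ
  = 0.84 × 43.1 + 0.16 × 30.6
  = 36.204 + 4.896
  = 41.100
  ≈ 41.10

41.10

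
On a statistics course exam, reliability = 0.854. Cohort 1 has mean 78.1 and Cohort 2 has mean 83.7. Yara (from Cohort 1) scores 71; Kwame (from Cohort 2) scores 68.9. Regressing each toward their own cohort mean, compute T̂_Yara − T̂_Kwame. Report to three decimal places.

0.976

T̂_Yara = 0.854(71) + 0.146(78.1) = 72.03660
T̂_Kwame = 0.854(68.9) + 0.146(83.7) = 71.06080
Difference = 72.03660 − 71.06080 = 0.97580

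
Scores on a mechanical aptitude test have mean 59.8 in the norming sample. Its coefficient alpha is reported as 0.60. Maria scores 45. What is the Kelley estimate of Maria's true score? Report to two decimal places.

T̂ = 0.60(45) + 0.40(59.8) = 27.00 + 23.920 = 50.920 → 50.92

50.92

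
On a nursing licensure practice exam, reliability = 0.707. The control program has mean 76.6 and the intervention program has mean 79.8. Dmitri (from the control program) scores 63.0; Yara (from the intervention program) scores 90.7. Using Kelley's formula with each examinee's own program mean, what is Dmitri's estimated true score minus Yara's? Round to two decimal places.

-20.52

T̂_Dmitri = 0.707(63.0) + 0.293(76.6) = 66.9848
T̂_Yara = 0.707(90.7) + 0.293(79.8) = 87.5063
Difference = 66.9848 − 87.5063 = -20.5215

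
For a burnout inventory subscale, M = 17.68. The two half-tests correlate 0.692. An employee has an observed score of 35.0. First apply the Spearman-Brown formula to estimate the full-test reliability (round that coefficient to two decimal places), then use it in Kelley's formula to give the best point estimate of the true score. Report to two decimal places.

Spearman-Brown: ρ = 2r/(1 + r) = 2(0.692)/(1 + 0.692) = 1.3840/1.692 = 0.8180 → 0.82
T̂ = ρX + (1 − ρ)μ
  = 0.82 × 35.0 + 0.18 × 17.68
  = 28.700 + 3.1824
  = 31.882
  ≈ 31.88

31.88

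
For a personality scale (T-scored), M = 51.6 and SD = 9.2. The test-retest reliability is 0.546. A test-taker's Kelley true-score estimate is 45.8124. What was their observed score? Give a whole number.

T̂ = ρX + (1 − ρ)μ  ⇒  X = (T̂ − (1 − ρ)μ) / ρ
X = (45.8124 − 0.454 × 51.6) / 0.546 = (45.8124 − 23.4264) / 0.546 = 22.3860 / 0.546 = 41.00

41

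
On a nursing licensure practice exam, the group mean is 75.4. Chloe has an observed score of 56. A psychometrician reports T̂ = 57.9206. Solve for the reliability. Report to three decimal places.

T̂ = ρX + (1 − ρ)μ  ⇒  T̂ − μ = ρ(X − μ)
ρ = (T̂ − μ)/(X − μ) = (57.9206 − 75.4) / (56 − 75.4) = -17.4794 / -19.4 = 0.90100

0.901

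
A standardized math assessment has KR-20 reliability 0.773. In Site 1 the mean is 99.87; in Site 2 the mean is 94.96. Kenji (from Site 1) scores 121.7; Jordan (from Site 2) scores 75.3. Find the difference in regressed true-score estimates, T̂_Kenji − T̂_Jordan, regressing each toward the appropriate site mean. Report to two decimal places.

T̂_Kenji = 0.773(121.7) + 0.227(99.87) = 116.7446
T̂_Jordan = 0.773(75.3) + 0.227(94.96) = 79.7628
Difference = 116.7446 − 79.7628 = 36.9818

36.98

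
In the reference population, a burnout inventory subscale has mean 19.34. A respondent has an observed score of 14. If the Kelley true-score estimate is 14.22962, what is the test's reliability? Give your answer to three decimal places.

0.957

T̂ = ρX + (1 − ρ)μ  ⇒  T̂ − μ = ρ(X − μ)
ρ = (T̂ − μ)/(X − μ) = (14.22962 − 19.34) / (14 − 19.34) = -5.11038 / -5.34 = 0.95700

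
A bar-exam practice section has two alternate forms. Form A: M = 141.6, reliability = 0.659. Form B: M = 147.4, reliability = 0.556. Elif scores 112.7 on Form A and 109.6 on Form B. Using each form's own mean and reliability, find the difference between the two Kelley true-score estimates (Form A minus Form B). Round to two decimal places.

-3.83

T̂_A = 0.659(112.7) + 0.341(141.6) = 122.5549
T̂_B = 0.556(109.6) + 0.444(147.4) = 126.3832
T̂_A − T̂_B = -3.8283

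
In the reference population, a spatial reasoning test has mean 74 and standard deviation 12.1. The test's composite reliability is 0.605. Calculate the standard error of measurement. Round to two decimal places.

SEM = SD · √(1 − ρ) = 12.1 × √0.395 = 12.1 × 0.6285 = 7.605

7.60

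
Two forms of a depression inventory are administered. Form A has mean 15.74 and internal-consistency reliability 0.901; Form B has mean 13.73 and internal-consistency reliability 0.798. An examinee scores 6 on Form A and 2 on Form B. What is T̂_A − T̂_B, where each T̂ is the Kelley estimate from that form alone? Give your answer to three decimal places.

2.595

T̂_A = 0.901(6) + 0.099(15.74) = 6.96426
T̂_B = 0.798(2) + 0.202(13.73) = 4.36946
T̂_A − T̂_B = 2.59480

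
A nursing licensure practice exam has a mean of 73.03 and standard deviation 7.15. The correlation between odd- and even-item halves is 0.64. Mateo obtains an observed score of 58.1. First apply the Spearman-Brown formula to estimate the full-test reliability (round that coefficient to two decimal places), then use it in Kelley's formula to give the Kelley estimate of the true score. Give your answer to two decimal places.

61.38

Spearman-Brown: ρ = 2r/(1 + r) = 2(0.64)/(1 + 0.64) = 1.280/1.64 = 0.7805 → 0.78
T̂ = 0.78(58.1) + 0.22(73.03) = 45.318 + 16.0666 = 61.385 → 61.38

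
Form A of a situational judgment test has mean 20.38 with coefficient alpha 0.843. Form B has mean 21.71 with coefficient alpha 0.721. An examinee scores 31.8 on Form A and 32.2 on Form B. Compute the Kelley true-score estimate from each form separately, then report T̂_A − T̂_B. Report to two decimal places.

0.73

T̂_A = 0.843(31.8) + 0.157(20.38) = 30.0071
T̂_B = 0.721(32.2) + 0.279(21.71) = 29.2733
T̂_A − T̂_B = 0.7338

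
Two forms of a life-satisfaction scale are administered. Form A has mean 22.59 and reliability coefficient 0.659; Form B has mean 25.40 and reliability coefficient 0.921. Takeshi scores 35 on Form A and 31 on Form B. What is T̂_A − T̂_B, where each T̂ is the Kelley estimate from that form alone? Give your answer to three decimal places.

T̂_A = 0.659(35) + 0.341(22.59) = 30.76819
T̂_B = 0.921(31) + 0.079(25.40) = 30.55760
T̂_A − T̂_B = 0.21059

0.211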